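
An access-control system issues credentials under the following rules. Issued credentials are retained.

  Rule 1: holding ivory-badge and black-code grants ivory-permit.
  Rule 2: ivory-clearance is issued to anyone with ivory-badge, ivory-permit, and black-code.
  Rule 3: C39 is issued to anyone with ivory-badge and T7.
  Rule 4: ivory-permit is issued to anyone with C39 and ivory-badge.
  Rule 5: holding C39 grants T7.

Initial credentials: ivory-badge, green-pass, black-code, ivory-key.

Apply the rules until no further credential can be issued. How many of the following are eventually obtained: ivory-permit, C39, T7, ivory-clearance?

2

Holding ivory-badge and black-code grants ivory-permit (Rule 1).
Holding ivory-badge, ivory-permit, and black-code grants ivory-clearance (Rule 2).
ivory-permit: reached.
C39 would need ivory-badge and T7 (Rule 3), but T7 is never granted.
T7 would need C39 (Rule 5), but C39 is never granted.
ivory-clearance: reached.
Reached: ivory-permit and ivory-clearance — 2 of the 4.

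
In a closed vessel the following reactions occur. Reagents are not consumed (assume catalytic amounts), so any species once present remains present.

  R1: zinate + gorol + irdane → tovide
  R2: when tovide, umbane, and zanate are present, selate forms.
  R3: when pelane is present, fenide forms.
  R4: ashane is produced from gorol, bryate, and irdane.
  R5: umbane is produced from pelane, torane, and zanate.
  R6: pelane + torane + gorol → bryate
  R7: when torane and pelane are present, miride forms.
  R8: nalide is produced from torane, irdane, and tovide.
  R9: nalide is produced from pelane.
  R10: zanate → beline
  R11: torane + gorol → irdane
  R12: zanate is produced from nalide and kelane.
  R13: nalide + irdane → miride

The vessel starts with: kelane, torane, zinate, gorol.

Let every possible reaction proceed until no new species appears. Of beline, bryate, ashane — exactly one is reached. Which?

beline

torane and gorol present → irdane forms (R11).
zinate, gorol, and irdane present → tovide forms (R1).
torane, irdane, and tovide present → nalide forms (R8).
nalide and kelane present → zanate forms (R12).
zanate present → beline forms (R10).
ashane would need gorol, bryate, and irdane (R4), but bryate never forms. bryate would need pelane, torane, and gorol (R6), but pelane never forms.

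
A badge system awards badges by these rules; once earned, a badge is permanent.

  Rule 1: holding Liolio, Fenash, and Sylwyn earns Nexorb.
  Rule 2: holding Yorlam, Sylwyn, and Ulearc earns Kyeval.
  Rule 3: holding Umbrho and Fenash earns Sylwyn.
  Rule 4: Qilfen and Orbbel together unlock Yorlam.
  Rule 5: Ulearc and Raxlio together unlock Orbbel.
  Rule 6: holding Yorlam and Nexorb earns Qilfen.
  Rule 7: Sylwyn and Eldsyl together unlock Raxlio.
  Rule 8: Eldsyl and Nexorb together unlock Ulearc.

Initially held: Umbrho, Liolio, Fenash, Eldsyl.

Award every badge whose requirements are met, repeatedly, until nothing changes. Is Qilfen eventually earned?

No

Qilfen would need Yorlam and Nexorb (Rule 6), but Yorlam is never earned.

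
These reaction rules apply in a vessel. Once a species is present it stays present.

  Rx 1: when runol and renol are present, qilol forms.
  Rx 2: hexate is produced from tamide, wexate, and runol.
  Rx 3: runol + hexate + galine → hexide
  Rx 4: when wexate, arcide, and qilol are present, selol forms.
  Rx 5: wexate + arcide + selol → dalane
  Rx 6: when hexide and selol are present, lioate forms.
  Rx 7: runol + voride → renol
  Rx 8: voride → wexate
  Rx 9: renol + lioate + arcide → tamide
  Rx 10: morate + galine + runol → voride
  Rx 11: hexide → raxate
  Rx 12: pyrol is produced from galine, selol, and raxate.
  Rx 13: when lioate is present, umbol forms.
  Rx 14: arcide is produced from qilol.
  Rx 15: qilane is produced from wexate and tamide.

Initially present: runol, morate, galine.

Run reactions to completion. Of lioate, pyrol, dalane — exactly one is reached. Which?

dalane

morate, galine, and runol present → voride forms (Rx 10).
voride present → wexate forms (Rx 8).
runol and voride present → renol forms (Rx 7).
runol and renol present → qilol forms (Rx 1).
qilol present → arcide forms (Rx 14).
wexate, arcide, and qilol present → selol forms (Rx 4).
wexate, arcide, and selol present → dalane forms (Rx 5).
lioate would need hexide and selol (Rx 6), but hexide never forms. pyrol would need galine, selol, and raxate (Rx 12), but raxate never forms.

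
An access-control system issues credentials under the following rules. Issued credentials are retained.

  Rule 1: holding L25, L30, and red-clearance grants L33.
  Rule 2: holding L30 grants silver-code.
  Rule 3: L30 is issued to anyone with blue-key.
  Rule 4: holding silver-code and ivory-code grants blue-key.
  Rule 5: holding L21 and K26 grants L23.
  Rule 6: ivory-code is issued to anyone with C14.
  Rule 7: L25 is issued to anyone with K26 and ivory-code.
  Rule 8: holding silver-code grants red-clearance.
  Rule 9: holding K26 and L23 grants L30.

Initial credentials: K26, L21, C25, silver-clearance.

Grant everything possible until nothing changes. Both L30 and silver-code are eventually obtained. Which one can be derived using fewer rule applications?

L30

L30: Holding L21 and K26 grants L23 (Rule 5). Holding K26 and L23 grants L30 (Rule 9). [2 rule applications]
silver-code: Holding L21 and K26 grants L23 (Rule 5). Holding K26 and L23 grants L30 (Rule 9). Holding L30 grants silver-code (Rule 2). [3 rule applications]
L30 needs fewer.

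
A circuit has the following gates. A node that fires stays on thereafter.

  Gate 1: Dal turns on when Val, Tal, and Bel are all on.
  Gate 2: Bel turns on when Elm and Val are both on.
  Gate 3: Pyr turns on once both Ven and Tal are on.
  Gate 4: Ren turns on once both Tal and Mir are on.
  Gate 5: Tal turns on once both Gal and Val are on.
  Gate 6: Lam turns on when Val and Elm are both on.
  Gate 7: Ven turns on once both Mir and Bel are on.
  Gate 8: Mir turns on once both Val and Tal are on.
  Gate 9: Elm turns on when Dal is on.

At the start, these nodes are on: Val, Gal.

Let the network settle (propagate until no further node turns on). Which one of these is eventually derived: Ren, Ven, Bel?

Ren

Gate 5: Gal and Val on → Tal on.
Gate 8: Val and Tal on → Mir on.
Tal and Mir are on, so Ren turns on (Gate 4).
Bel would need Elm and Val (Gate 2), but Elm never turns on. Ven would need Mir and Bel (Gate 7), but Bel never turns on.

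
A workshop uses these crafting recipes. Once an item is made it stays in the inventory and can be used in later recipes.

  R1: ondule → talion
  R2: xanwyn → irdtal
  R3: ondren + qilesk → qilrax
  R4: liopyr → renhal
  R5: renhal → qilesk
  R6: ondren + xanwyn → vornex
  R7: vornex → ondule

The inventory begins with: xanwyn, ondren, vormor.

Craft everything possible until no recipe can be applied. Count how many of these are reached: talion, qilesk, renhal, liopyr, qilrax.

ondren + xanwyn → vornex (R6).
vornex → ondule (R7).
ondule → talion (R1).
talion: reached.
qilesk would need renhal (R5), but renhal is never obtained.
renhal would need liopyr (R4), but liopyr is never obtained.
No rule produces liopyr, and it is not given.
qilrax would need ondren and qilesk (R3), but qilesk is never obtained.
Reached: talion — 1 of the 5.

1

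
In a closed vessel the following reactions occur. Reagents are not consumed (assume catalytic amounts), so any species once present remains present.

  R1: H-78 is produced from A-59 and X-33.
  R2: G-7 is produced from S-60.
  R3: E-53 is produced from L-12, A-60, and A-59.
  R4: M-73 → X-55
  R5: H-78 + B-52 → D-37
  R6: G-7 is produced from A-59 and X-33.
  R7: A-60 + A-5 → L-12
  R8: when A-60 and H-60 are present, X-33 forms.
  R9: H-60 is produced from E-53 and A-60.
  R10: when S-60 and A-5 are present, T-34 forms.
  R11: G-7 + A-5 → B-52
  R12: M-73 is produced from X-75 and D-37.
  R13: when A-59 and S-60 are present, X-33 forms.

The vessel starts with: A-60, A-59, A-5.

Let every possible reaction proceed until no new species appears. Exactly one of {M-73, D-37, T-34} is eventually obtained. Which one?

A-60 and A-5 present → L-12 forms (R7).
L-12, A-60, and A-59 present → E-53 forms (R3).
E-53 and A-60 present → H-60 forms (R9).
A-60 and H-60 present → X-33 forms (R8).
A-59 and X-33 present → H-78 forms (R1).
A-59 and X-33 present → G-7 forms (R6).
G-7 and A-5 present → B-52 forms (R11).
H-78 and B-52 present → D-37 forms (R5).
M-73 would need X-75 and D-37 (R12), but X-75 never forms. T-34 would need S-60 and A-5 (R10), but S-60 never forms.

D-37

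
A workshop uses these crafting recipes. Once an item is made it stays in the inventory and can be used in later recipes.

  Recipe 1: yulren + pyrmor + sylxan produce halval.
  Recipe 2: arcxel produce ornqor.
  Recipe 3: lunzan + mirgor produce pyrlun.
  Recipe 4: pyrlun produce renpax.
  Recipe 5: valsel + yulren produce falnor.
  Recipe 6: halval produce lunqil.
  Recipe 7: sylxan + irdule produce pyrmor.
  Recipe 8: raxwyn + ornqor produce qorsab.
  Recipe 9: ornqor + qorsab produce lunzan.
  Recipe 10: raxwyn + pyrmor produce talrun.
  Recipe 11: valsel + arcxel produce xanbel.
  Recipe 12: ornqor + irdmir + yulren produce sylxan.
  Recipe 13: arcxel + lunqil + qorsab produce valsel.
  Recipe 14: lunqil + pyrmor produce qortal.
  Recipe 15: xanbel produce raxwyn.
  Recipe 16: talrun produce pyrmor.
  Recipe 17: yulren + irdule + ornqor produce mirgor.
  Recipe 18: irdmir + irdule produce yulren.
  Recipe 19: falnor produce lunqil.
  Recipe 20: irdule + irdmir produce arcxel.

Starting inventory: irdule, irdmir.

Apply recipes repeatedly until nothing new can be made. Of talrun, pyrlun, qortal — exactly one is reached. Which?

irdmir + irdule → yulren (Recipe 18).
Using Recipe 20, irdule and irdmir make arcxel.
arcxel → ornqor (Recipe 2).
Using Recipe 12, ornqor, irdmir, and yulren make sylxan.
sylxan + irdule → pyrmor (Recipe 7).
Using Recipe 1, yulren, pyrmor, and sylxan make halval.
Using Recipe 6, halval makes lunqil.
Using Recipe 14, lunqil and pyrmor make qortal.
talrun would need raxwyn and pyrmor (Recipe 10), but raxwyn is never obtained. pyrlun would need lunzan and mirgor (Recipe 3), but lunzan is never obtained.

qortal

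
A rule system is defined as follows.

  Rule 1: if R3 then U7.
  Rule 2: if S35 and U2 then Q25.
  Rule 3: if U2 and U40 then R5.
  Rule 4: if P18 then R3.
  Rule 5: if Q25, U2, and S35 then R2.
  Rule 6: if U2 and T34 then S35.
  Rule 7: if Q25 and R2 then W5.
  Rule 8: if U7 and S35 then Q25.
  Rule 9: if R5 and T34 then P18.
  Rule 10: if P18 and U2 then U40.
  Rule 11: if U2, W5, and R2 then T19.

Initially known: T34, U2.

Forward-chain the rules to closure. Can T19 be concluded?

From U2 and T34, Rule 6 gives S35.
From S35 and U2, Rule 2 gives Q25.
From Q25, U2, and S35, Rule 5 gives R2.
Q25 and R2 hold, so W5 follows (Rule 7).
U2, W5, and R2 hold, so T19 follows (Rule 11).

Yes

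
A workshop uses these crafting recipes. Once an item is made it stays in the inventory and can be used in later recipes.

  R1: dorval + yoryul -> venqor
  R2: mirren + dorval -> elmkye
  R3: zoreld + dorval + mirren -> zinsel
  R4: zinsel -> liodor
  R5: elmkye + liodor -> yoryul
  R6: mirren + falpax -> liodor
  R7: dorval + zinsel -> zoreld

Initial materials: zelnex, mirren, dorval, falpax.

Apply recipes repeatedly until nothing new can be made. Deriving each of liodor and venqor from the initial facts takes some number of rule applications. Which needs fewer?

liodor

liodor: mirren + falpax -> liodor (R6). [1 rule application]
venqor: mirren + falpax -> liodor (R6). mirren + dorval -> elmkye (R2). Using R5, elmkye and liodor make yoryul. Using R1, dorval and yoryul make venqor. [4 rule applications]
liodor needs fewer.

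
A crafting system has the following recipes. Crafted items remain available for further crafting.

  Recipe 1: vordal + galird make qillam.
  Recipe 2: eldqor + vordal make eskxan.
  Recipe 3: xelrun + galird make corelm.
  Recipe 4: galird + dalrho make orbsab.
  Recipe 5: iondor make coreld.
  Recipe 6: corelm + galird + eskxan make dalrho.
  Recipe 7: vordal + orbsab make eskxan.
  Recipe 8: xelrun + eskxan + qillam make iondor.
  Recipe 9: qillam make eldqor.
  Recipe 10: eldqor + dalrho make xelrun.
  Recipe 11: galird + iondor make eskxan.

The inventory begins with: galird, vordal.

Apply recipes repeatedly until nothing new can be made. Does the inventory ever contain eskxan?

Using Recipe 1, vordal and galird make qillam.
qillam → eldqor (Recipe 9).
eldqor + vordal → eskxan (Recipe 2).

Yes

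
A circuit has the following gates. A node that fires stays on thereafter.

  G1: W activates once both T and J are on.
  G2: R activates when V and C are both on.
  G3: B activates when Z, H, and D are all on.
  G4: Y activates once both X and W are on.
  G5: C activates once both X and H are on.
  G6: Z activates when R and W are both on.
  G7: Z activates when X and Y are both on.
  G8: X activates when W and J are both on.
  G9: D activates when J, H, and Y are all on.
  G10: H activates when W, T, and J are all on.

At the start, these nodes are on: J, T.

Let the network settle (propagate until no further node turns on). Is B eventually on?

Yes

T and J are on, so W activates (G1).
G10: W, T, and J on → H on.
W and J are on, so X activates (G8).
X and W are on, so Y activates (G4).
J, H, and Y are on, so D activates (G9).
X and Y are on, so Z activates (G7).
Z, H, and D are on, so B activates (G3).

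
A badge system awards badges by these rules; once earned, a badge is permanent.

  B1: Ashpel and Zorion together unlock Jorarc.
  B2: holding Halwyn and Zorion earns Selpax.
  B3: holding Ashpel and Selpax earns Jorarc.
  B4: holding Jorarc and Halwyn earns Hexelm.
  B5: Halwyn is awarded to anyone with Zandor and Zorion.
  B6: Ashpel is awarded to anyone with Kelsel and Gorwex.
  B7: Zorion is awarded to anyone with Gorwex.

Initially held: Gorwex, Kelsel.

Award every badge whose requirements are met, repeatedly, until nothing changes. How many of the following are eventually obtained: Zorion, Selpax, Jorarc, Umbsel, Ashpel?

3

With Kelsel and Gorwex, Ashpel is earned (B6).
With Gorwex, Zorion is earned (B7).
With Ashpel and Zorion, Jorarc is earned (B1).
Zorion: reached.
Selpax would need Halwyn and Zorion (B2), but Halwyn is never earned.
Jorarc: reached.
No rule produces Umbsel, and it is not given.
Ashpel: reached.
Reached: Zorion, Jorarc, and Ashpel — 3 of the 5.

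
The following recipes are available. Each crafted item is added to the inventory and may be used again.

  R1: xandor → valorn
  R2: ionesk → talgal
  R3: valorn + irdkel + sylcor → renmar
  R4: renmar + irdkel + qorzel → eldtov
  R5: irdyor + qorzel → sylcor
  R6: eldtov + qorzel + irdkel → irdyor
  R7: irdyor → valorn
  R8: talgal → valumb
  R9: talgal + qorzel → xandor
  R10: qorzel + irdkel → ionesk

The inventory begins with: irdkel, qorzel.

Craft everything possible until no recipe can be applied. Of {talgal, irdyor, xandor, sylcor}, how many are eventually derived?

2

qorzel + irdkel → ionesk (R10).
ionesk → talgal (R2).
Using R9, talgal and qorzel make xandor.
talgal: reached.
irdyor would need eldtov, qorzel, and irdkel (R6), but eldtov is never obtained.
xandor: reached.
sylcor would need irdyor and qorzel (R5), but irdyor is never obtained.
Reached: talgal and xandor — 2 of the 4.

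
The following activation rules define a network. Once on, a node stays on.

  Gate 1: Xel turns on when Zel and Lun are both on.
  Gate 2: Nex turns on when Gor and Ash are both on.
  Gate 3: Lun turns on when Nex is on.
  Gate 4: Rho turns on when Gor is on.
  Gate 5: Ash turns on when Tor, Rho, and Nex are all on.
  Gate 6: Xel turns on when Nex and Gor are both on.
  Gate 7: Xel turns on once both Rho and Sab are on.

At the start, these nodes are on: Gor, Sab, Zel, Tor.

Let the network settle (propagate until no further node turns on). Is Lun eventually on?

No

Lun would need Nex (Gate 3), but Nex never turns on.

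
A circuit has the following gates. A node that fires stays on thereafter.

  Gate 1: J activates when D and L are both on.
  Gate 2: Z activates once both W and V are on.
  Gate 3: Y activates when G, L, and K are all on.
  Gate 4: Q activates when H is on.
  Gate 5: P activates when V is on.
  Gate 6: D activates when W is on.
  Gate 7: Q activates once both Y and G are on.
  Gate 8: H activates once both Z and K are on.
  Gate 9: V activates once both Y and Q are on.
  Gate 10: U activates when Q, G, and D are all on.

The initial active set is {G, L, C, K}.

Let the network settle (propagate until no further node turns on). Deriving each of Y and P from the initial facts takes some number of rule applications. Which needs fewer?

Y

Y: G, L, and K are on, so Y activates (Gate 3). [1 rule application]
P: Gate 3: G, L, and K on → Y on. Gate 7: Y and G on → Q on. Gate 9: Y and Q on → V on. Gate 5: V on → P on. [4 rule applications]
Y needs fewer.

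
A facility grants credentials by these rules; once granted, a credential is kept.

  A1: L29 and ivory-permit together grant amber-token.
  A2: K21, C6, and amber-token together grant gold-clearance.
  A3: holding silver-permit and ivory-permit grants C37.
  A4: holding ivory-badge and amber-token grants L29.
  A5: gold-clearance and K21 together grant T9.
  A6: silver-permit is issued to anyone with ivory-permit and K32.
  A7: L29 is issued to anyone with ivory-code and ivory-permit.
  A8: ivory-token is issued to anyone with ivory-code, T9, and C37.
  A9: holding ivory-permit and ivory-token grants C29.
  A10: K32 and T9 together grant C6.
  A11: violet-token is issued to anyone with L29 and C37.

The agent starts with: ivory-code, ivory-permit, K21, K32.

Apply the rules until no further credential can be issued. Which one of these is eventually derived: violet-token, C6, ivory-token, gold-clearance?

Holding ivory-code and ivory-permit grants L29 (A7).
Holding ivory-permit and K32 grants silver-permit (A6).
Holding silver-permit and ivory-permit grants C37 (A3).
Holding L29 and C37 grants violet-token (A11).
gold-clearance would need K21, C6, and amber-token (A2), but C6 is never granted. C6 would need K32 and T9 (A10), but T9 is never granted. ivory-token would need ivory-code, T9, and C37 (A8), but T9 is never granted.

violet-token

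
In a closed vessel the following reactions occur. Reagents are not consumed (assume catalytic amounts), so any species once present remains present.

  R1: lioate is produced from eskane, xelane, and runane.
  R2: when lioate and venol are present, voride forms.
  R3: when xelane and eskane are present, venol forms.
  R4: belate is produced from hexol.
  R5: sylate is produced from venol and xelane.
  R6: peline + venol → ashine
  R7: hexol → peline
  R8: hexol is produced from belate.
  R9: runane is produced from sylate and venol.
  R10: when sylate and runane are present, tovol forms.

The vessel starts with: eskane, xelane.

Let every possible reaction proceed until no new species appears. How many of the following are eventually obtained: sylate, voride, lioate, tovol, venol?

xelane and eskane present → venol forms (R3).
venol and xelane present → sylate forms (R5).
sylate and venol present → runane forms (R9).
sylate and runane present → tovol forms (R10).
eskane, xelane, and runane present → lioate forms (R1).
lioate and venol present → voride forms (R2).
sylate: reached.
voride: reached.
lioate: reached.
tovol: reached.
venol: reached.
All 5 are reached.

5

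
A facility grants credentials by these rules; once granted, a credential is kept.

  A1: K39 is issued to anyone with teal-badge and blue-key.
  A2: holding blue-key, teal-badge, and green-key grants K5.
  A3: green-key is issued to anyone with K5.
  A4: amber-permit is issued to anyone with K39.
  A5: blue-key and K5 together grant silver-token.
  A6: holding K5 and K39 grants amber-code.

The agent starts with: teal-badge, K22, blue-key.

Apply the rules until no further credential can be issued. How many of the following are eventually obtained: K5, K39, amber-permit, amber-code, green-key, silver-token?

Holding teal-badge and blue-key grants K39 (A1).
Holding K39 grants amber-permit (A4).
K5 would need blue-key, teal-badge, and green-key (A2), but green-key is never granted.
K39: reached.
amber-permit: reached.
amber-code would need K5 and K39 (A6), but K5 is never granted.
green-key would need K5 (A3), but K5 is never granted.
silver-token would need blue-key and K5 (A5), but K5 is never granted.
Reached: K39 and amber-permit — 2 of the 6.

2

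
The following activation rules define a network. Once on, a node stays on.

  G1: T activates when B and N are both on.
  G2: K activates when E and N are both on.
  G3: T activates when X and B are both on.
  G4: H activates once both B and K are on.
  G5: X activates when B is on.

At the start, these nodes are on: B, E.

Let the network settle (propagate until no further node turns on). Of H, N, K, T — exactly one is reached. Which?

G5: B on → X on.
X and B are on, so T activates (G3).
H would need B and K (G4), but K never turns on. K would need E and N (G2), but N never turns on. No rule produces N, and it is not given.

T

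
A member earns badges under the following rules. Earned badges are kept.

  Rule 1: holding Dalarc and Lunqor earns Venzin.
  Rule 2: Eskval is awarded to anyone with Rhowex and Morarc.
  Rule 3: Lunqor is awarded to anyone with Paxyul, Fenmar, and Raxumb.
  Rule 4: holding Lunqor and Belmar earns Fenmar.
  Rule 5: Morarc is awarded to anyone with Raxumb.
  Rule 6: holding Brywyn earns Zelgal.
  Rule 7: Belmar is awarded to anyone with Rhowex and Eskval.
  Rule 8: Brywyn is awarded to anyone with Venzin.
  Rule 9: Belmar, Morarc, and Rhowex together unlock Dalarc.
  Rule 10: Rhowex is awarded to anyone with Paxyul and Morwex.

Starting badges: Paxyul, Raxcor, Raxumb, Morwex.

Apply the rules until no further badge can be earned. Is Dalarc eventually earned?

Yes

With Paxyul and Morwex, Rhowex is earned (Rule 10).
With Raxumb, Morarc is earned (Rule 5).
With Rhowex and Morarc, Eskval is earned (Rule 2).
With Rhowex and Eskval, Belmar is earned (Rule 7).
With Belmar, Morarc, and Rhowex, Dalarc is earned (Rule 9).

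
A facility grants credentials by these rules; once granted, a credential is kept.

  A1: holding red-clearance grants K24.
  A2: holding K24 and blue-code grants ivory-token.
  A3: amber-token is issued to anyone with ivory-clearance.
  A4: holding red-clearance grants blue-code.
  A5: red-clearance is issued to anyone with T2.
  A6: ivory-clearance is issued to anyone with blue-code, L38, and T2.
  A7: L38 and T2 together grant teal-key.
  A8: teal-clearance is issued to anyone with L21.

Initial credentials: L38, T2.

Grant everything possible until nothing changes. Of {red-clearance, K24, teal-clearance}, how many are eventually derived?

Holding T2 grants red-clearance (A5).
Holding red-clearance grants K24 (A1).
red-clearance: reached.
K24: reached.
teal-clearance would need L21 (A8), but L21 is never granted.
Reached: red-clearance and K24 — 2 of the 3.

2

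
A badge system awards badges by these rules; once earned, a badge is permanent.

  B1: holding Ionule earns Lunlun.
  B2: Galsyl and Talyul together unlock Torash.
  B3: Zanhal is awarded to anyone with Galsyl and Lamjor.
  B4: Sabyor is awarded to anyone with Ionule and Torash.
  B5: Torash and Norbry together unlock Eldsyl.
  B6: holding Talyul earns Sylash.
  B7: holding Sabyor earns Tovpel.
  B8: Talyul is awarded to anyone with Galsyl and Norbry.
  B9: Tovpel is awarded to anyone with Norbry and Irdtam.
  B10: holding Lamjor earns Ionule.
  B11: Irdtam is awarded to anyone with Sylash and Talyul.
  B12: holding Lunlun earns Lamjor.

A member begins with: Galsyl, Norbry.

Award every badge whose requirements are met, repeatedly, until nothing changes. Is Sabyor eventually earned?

Sabyor would need Ionule and Torash (B4), but Ionule is never earned.

No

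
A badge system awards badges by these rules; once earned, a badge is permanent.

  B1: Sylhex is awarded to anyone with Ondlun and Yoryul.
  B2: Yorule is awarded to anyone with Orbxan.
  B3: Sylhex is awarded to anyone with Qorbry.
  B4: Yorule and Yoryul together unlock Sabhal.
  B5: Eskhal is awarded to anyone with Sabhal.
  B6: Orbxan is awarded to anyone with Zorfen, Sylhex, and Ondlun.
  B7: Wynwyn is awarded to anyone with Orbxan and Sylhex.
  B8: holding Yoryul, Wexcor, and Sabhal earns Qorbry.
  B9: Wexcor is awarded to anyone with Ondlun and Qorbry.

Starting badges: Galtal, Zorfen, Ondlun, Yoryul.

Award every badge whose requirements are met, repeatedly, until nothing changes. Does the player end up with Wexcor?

No

Wexcor would need Ondlun and Qorbry (B9), but Qorbry is never earned.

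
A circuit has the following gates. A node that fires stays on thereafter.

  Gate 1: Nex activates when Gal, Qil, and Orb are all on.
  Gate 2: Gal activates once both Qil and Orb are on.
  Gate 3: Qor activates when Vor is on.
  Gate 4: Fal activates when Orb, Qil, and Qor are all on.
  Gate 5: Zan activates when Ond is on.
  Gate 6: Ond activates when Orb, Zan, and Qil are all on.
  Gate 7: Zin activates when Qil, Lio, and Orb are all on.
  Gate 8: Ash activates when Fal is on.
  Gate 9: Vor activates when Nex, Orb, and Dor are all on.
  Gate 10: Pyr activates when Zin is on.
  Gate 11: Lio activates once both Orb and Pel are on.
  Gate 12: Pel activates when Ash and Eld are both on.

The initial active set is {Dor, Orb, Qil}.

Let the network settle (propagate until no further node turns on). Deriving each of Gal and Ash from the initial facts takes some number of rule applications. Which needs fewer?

Gal

Gal: Gate 2: Qil and Orb on → Gal on. [1 rule application]
Ash: Qil and Orb are on, so Gal activates (Gate 2). Gal, Qil, and Orb are on, so Nex activates (Gate 1). Gate 9: Nex, Orb, and Dor on → Vor on. Gate 3: Vor on → Qor on. Orb, Qil, and Qor are on, so Fal activates (Gate 4). Fal is on, so Ash activates (Gate 8). [6 rule applications]
Gal needs fewer.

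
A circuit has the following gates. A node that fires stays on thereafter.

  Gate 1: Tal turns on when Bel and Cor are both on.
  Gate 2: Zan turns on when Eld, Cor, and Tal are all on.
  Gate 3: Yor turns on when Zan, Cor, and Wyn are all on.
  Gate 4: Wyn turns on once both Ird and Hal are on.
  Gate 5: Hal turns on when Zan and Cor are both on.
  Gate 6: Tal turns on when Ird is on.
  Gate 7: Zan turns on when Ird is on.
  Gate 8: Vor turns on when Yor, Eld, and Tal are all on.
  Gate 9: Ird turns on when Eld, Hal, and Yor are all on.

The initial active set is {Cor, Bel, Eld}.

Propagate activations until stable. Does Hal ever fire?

Yes

Gate 1: Bel and Cor on → Tal on.
Eld, Cor, and Tal are on, so Zan turns on (Gate 2).
Gate 5: Zan and Cor on → Hal on.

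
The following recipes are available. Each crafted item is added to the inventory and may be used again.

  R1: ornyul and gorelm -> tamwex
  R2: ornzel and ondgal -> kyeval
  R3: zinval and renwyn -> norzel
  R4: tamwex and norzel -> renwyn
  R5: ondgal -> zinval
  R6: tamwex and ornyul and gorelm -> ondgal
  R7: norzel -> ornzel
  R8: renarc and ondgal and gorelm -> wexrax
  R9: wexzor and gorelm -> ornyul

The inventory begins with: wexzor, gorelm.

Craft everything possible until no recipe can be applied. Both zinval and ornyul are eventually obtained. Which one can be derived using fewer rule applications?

ornyul

ornyul: wexzor and gorelm -> ornyul (R9). [1 rule application]
zinval: Using R9, wexzor and gorelm make ornyul. Using R1, ornyul and gorelm make tamwex. Using R6, tamwex, ornyul, and gorelm make ondgal. ondgal -> zinval (R5). [4 rule applications]
ornyul needs fewer.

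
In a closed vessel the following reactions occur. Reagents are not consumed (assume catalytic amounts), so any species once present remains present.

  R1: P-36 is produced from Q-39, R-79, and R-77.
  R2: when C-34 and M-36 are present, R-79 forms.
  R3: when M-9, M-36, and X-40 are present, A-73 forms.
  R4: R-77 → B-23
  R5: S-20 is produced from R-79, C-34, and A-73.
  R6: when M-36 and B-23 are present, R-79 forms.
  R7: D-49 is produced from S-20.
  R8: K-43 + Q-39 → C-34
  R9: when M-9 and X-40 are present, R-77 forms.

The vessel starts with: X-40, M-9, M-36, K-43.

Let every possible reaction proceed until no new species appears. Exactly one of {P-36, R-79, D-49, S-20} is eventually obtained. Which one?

M-9 and X-40 present → R-77 forms (R9).
R-77 present → B-23 forms (R4).
M-36 and B-23 present → R-79 forms (R6).
S-20 would need R-79, C-34, and A-73 (R5), but C-34 never forms. D-49 would need S-20 (R7), but S-20 never forms. P-36 would need Q-39, R-79, and R-77 (R1), but Q-39 never forms.

R-79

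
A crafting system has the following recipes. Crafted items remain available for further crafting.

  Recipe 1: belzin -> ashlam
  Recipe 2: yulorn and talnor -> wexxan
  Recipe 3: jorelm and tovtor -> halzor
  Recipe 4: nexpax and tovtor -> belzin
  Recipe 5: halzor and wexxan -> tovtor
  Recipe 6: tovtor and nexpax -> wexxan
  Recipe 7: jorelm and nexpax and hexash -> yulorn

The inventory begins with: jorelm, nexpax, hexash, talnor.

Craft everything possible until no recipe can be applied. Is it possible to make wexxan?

jorelm and nexpax and hexash -> yulorn (Recipe 7).
yulorn and talnor -> wexxan (Recipe 2).

Yes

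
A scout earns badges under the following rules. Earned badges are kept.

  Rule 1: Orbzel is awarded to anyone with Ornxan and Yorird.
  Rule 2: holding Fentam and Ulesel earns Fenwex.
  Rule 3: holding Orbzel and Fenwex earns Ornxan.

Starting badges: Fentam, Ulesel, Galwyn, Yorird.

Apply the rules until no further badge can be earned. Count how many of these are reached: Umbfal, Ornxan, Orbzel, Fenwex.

With Fentam and Ulesel, Fenwex is earned (Rule 2).
No rule produces Umbfal, and it is not given.
Ornxan would need Orbzel and Fenwex (Rule 3), but Orbzel is never earned.
Orbzel would need Ornxan and Yorird (Rule 1), but Ornxan is never earned.
Fenwex: reached.
Reached: Fenwex — 1 of the 4.

1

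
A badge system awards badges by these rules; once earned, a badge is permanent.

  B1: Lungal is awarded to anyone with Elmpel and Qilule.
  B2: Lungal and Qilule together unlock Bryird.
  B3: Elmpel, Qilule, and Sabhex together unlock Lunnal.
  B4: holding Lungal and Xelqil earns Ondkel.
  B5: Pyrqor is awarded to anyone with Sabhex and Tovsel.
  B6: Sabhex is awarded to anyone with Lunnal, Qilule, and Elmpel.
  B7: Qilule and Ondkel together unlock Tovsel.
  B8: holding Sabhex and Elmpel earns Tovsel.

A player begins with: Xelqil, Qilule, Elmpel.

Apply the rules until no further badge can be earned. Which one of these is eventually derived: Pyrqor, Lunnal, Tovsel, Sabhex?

Tovsel

With Elmpel and Qilule, Lungal is earned (B1).
With Lungal and Xelqil, Ondkel is earned (B4).
With Qilule and Ondkel, Tovsel is earned (B7).
Sabhex would need Lunnal, Qilule, and Elmpel (B6), but Lunnal is never earned. Lunnal would need Elmpel, Qilule, and Sabhex (B3), but Sabhex is never earned. Pyrqor would need Sabhex and Tovsel (B5), but Sabhex is never earned.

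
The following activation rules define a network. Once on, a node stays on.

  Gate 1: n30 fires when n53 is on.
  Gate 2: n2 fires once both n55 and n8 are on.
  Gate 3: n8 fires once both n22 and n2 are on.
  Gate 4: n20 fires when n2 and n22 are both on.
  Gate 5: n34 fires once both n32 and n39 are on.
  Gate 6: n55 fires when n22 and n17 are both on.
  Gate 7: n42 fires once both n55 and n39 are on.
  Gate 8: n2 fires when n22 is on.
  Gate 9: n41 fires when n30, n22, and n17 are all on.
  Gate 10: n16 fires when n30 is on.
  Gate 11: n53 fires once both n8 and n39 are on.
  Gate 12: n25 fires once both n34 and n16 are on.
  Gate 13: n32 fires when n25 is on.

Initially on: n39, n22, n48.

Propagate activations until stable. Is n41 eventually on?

n41 would need n30, n22, and n17 (Gate 9), but n17 never turns on.

No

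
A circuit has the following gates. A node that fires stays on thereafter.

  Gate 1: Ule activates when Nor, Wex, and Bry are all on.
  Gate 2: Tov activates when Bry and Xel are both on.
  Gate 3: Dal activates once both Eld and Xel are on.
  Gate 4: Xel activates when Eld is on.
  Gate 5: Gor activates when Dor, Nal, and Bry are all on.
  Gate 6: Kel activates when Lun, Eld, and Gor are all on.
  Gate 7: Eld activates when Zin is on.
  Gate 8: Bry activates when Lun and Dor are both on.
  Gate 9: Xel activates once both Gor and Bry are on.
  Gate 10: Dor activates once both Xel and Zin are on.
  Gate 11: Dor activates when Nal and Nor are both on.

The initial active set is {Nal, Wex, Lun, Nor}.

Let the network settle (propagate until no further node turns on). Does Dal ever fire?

Dal would need Eld and Xel (Gate 3), but Eld never turns on.

No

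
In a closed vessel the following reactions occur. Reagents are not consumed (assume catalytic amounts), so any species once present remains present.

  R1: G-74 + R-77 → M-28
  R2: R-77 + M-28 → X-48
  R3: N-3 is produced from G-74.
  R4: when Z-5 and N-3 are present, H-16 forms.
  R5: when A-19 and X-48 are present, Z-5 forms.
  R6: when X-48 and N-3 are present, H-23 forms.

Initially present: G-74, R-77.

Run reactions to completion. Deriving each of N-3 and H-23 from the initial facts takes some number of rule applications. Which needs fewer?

N-3

N-3: G-74 present → N-3 forms (R3). [1 rule application]
H-23: G-74 and R-77 present → M-28 forms (R1). G-74 present → N-3 forms (R3). R-77 and M-28 present → X-48 forms (R2). X-48 and N-3 present → H-23 forms (R6). [4 rule applications]
N-3 needs fewer.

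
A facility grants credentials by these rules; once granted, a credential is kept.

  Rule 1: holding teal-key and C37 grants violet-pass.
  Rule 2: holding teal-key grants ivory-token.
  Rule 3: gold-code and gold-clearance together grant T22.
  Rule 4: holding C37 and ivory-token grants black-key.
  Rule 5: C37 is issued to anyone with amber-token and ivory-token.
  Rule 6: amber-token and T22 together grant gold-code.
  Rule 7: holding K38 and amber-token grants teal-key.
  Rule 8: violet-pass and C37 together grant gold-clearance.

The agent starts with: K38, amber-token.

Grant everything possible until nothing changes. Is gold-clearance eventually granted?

Yes

Holding K38 and amber-token grants teal-key (Rule 7).
Holding teal-key grants ivory-token (Rule 2).
Holding amber-token and ivory-token grants C37 (Rule 5).
Holding teal-key and C37 grants violet-pass (Rule 1).
Holding violet-pass and C37 grants gold-clearance (Rule 8).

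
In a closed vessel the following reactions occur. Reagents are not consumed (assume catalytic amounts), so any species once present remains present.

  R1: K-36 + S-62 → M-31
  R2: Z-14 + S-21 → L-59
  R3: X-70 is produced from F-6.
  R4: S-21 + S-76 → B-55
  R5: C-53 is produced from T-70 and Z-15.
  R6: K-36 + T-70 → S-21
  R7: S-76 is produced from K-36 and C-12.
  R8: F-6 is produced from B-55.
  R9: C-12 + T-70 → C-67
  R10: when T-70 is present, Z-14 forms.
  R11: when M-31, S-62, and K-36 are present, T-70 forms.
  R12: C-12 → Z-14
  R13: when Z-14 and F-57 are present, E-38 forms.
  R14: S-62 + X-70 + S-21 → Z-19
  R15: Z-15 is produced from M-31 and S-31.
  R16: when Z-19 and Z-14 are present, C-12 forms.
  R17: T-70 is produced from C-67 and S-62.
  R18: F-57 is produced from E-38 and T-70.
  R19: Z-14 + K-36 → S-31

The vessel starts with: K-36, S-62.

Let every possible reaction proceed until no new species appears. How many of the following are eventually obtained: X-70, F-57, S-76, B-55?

0

X-70 would need F-6 (R3), but F-6 never forms.
F-57 would need E-38 and T-70 (R18), but E-38 never forms.
S-76 would need K-36 and C-12 (R7), but C-12 never forms.
B-55 would need S-21 and S-76 (R4), but S-76 never forms.
None of the 4 are reached.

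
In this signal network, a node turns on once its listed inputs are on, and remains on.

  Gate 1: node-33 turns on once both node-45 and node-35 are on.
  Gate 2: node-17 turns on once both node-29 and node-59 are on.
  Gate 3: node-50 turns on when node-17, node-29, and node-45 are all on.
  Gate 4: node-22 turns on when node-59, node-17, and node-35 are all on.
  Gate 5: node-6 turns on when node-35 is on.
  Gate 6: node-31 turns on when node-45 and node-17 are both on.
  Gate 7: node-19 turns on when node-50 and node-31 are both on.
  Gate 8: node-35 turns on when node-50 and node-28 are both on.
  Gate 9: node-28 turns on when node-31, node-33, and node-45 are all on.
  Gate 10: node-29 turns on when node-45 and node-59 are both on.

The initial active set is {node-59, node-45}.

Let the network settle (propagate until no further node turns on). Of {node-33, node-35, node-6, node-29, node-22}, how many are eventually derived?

node-45 and node-59 are on, so node-29 turns on (Gate 10).
node-33 would need node-45 and node-35 (Gate 1), but node-35 never turns on.
node-35 would need node-50 and node-28 (Gate 8), but node-28 never turns on.
node-6 would need node-35 (Gate 5), but node-35 never turns on.
node-29: reached.
node-22 would need node-59, node-17, and node-35 (Gate 4), but node-35 never turns on.
Reached: node-29 — 1 of the 5.

1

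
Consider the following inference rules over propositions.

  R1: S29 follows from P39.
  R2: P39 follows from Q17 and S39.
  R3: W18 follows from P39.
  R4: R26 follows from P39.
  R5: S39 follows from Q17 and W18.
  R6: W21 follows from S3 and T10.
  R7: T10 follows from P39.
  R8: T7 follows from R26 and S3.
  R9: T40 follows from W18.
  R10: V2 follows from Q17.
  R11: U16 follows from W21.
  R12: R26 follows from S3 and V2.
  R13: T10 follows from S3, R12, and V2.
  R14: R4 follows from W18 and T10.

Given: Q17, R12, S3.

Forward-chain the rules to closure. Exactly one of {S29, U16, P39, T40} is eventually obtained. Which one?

Q17 holds, so V2 follows (R10).
S3, R12, and V2 hold, so T10 follows (R13).
S3 and T10 hold, so W21 follows (R6).
From W21, R11 gives U16.
S29 would need P39 (R1), but P39 is never established. T40 would need W18 (R9), but W18 is never established. P39 would need Q17 and S39 (R2), but S39 is never established.

U16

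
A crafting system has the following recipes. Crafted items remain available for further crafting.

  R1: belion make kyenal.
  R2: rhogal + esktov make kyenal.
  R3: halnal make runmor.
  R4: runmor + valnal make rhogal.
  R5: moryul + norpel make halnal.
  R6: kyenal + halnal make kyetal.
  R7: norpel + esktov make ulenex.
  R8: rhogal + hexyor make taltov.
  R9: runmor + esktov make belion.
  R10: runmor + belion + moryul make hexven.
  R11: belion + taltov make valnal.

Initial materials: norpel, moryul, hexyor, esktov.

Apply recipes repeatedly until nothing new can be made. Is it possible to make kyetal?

Yes

Using R5, moryul and norpel make halnal.
halnal → runmor (R3).
Using R9, runmor and esktov make belion.
belion → kyenal (R1).
kyenal + halnal → kyetal (R6).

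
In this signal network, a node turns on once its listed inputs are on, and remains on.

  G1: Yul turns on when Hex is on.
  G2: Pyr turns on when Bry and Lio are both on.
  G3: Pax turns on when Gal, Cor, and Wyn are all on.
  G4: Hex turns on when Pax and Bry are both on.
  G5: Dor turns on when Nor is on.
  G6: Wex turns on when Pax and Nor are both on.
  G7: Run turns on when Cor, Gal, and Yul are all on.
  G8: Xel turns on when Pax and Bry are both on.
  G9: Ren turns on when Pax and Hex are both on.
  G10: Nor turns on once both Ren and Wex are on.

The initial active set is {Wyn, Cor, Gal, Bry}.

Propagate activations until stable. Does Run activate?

G3: Gal, Cor, and Wyn on → Pax on.
Pax and Bry are on, so Hex turns on (G4).
G1: Hex on → Yul on.
Cor, Gal, and Yul are on, so Run turns on (G7).

Yes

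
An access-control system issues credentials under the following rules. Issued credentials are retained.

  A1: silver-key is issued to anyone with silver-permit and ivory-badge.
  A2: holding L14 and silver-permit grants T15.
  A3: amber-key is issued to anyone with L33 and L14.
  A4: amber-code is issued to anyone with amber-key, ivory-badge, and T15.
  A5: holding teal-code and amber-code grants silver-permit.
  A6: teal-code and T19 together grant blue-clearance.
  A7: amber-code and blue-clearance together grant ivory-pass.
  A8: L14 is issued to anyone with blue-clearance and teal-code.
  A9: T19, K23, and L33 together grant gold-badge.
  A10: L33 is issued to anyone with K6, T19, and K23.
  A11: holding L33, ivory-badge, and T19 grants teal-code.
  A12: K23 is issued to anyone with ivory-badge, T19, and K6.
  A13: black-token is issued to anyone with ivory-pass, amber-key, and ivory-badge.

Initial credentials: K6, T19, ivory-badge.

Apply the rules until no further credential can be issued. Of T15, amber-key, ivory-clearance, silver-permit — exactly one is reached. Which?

amber-key

Holding ivory-badge, T19, and K6 grants K23 (A12).
Holding K6, T19, and K23 grants L33 (A10).
Holding L33, ivory-badge, and T19 grants teal-code (A11).
Holding teal-code and T19 grants blue-clearance (A6).
Holding blue-clearance and teal-code grants L14 (A8).
Holding L33 and L14 grants amber-key (A3).
No rule produces ivory-clearance, and it is not given. T15 would need L14 and silver-permit (A2), but silver-permit is never granted. silver-permit would need teal-code and amber-code (A5), but amber-code is never granted.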